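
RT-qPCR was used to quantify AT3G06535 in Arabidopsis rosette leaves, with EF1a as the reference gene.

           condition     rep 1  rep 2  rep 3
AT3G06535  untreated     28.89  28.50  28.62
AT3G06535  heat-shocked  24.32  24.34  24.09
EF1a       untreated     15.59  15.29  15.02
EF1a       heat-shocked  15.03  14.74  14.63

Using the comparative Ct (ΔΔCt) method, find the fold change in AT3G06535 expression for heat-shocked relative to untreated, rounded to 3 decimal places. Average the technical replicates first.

15.137

Mean Ct: AT3G06535 untreated 28.670; AT3G06535 heat-shocked 24.250; EF1a untreated 15.300; EF1a heat-shocked 14.800
ΔCt(untreated) = 28.670 − 15.300 = 13.370
ΔCt(heat-shocked) = 24.250 − 14.800 = 9.450
ΔΔCt = 9.450 − 13.370 = -3.920
Fold change = 2^(−(-3.920)) = 2^3.920 = 15.1369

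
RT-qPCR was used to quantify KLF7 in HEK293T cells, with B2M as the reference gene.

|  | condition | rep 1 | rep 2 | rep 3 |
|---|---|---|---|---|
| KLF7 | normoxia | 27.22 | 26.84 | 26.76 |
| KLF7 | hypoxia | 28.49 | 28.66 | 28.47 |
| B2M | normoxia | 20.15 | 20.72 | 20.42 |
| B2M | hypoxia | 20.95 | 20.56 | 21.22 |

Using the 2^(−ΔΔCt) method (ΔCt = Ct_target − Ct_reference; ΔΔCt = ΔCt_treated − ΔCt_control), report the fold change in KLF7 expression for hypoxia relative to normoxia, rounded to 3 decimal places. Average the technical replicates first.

Mean Ct: KLF7 normoxia 26.940; KLF7 hypoxia 28.540; B2M normoxia 20.430; B2M hypoxia 20.910
ΔCt(normoxia) = 26.940 − 20.430 = 6.510
ΔCt(hypoxia) = 28.540 − 20.910 = 7.630
ΔΔCt = 7.630 − 6.510 = 1.120
Fold change = 2^(−1.120) = 0.4601

0.460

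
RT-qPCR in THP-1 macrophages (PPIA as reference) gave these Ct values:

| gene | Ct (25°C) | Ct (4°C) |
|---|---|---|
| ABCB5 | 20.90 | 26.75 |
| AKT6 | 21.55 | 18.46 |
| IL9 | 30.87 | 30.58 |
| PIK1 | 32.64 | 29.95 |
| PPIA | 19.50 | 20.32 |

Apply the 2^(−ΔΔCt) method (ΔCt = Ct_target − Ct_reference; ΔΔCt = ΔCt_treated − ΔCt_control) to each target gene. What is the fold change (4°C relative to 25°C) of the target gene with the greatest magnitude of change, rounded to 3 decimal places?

0.031

ABCB5: ΔΔCt = (26.75−20.32) − (20.90−19.50) = 6.43 − 1.40 = 5.03; fold change = 2^-5.03 = 0.031
AKT6: ΔΔCt = (18.46−20.32) − (21.55−19.50) = -1.86 − 2.05 = -3.91; fold change = 2^3.91 = 15.032
IL9: ΔΔCt = (30.58−20.32) − (30.87−19.50) = 10.26 − 11.37 = -1.11; fold change = 2^1.11 = 2.158
PIK1: ΔΔCt = (29.95−20.32) − (32.64−19.50) = 9.63 − 13.14 = -3.51; fold change = 2^3.51 = 11.392
ABCB5 has the largest |ΔΔCt| = 5.03.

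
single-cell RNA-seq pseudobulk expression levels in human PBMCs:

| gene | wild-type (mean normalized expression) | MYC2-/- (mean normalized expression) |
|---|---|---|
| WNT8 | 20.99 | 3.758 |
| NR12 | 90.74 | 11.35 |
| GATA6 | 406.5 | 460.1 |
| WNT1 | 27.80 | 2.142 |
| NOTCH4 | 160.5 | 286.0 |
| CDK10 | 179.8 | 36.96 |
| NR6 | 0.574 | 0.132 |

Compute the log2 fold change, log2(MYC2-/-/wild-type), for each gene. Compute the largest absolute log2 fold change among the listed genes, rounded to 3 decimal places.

log2(3.758/20.99) = -2.482  (WNT8)
log2(11.35/90.74) = -2.999  (NR12)
log2(460.1/406.5) = 0.179  (GATA6)
log2(2.142/27.80) = -3.698  (WNT1)
log2(286.0/160.5) = 0.833  (NOTCH4)
log2(36.96/179.8) = -2.282  (CDK10)
log2(0.132/0.574) = -2.121  (NR6)
The largest magnitude belongs to WNT1.

3.698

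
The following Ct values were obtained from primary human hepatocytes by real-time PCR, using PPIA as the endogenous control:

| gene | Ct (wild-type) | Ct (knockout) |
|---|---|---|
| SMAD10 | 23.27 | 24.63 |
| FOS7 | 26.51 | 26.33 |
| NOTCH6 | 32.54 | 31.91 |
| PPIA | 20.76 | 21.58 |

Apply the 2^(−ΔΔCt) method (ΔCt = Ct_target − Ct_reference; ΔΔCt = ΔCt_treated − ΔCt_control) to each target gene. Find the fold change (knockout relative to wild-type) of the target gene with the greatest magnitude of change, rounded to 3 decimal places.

2.732

SMAD10: ΔΔCt = (24.63−21.58) − (23.27−20.76) = 3.05 − 2.51 = 0.54; fold change = 2^-0.54 = 0.688
FOS7: ΔΔCt = (26.33−21.58) − (26.51−20.76) = 4.75 − 5.75 = -1.00; fold change = 2^1.00 = 2.000
NOTCH6: ΔΔCt = (31.91−21.58) − (32.54−20.76) = 10.33 − 11.78 = -1.45; fold change = 2^1.45 = 2.732
NOTCH6 has the largest |ΔΔCt| = 1.45.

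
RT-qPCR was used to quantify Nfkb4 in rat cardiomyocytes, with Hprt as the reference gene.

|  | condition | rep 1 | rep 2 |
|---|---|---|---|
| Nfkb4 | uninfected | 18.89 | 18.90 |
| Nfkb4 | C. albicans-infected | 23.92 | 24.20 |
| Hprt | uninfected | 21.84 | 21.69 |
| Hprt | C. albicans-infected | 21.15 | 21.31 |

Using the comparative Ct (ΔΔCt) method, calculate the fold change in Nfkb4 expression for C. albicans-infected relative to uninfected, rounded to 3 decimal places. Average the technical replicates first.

0.019

Mean Ct: Nfkb4 uninfected 18.895; Nfkb4 C. albicans-infected 24.060; Hprt uninfected 21.765; Hprt C. albicans-infected 21.230
ΔCt(uninfected) = 18.895 − 21.765 = -2.870
ΔCt(C. albicans-infected) = 24.060 − 21.230 = 2.830
ΔΔCt = 2.830 − (-2.870) = 5.700
Fold change = 2^(−5.700) = 0.0192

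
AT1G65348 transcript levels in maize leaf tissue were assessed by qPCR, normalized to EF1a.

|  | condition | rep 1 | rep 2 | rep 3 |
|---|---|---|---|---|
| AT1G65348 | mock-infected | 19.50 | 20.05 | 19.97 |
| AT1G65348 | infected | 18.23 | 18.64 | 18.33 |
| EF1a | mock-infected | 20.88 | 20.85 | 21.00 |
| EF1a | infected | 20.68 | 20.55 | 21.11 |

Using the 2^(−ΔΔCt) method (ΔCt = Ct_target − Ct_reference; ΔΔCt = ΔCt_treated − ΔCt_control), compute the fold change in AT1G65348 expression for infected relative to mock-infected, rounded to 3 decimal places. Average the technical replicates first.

2.479

Mean Ct: AT1G65348 mock-infected 19.840; AT1G65348 infected 18.400; EF1a mock-infected 20.910; EF1a infected 20.780
ΔCt(mock-infected) = 19.840 − 20.910 = -1.070
ΔCt(infected) = 18.400 − 20.780 = -2.380
ΔΔCt = -2.380 − (-1.070) = -1.310
Fold change = 2^(−(-1.310)) = 2^1.310 = 2.4794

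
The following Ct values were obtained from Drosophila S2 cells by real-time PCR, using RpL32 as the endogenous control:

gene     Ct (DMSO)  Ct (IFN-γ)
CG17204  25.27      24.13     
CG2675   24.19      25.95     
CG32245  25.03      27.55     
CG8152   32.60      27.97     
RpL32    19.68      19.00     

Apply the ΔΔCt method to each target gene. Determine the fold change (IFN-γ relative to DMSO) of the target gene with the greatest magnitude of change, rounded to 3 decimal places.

CG17204: ΔΔCt = (24.13−19.00) − (25.27−19.68) = 5.13 − 5.59 = -0.46; fold change = 2^0.46 = 1.376
CG2675: ΔΔCt = (25.95−19.00) − (24.19−19.68) = 6.95 − 4.51 = 2.44; fold change = 2^-2.44 = 0.184
CG32245: ΔΔCt = (27.55−19.00) − (25.03−19.68) = 8.55 − 5.35 = 3.20; fold change = 2^-3.20 = 0.109
CG8152: ΔΔCt = (27.97−19.00) − (32.60−19.68) = 8.97 − 12.92 = -3.95; fold change = 2^3.95 = 15.455
CG8152 has the largest |ΔΔCt| = 3.95.

15.455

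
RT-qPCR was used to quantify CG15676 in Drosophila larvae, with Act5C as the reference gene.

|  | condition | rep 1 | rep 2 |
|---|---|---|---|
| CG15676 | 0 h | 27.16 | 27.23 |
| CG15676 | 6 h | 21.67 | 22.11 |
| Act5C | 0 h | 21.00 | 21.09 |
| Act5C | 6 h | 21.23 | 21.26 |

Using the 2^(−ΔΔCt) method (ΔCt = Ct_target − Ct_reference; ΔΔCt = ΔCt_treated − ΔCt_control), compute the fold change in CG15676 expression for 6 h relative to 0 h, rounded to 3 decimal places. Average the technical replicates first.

45.412

Mean Ct: CG15676 0 h 27.195; CG15676 6 h 21.890; Act5C 0 h 21.045; Act5C 6 h 21.245
ΔCt(0 h) = 27.195 − 21.045 = 6.150
ΔCt(6 h) = 21.890 − 21.245 = 0.645
ΔΔCt = 0.645 − 6.150 = -5.505
Fold change = 2^(−(-5.505)) = 2^5.505 = 45.4119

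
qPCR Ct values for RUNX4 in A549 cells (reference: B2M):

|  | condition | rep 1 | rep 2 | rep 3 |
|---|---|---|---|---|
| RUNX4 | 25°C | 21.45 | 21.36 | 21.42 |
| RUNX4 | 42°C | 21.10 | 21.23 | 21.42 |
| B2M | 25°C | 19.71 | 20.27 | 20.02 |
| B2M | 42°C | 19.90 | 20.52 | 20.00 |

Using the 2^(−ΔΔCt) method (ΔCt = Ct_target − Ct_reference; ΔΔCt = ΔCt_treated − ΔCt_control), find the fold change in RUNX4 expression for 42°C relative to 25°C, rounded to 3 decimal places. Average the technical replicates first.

1.231

Mean Ct: RUNX4 25°C 21.410; RUNX4 42°C 21.250; B2M 25°C 20.000; B2M 42°C 20.140
ΔCt(25°C) = 21.410 − 20.000 = 1.410
ΔCt(42°C) = 21.250 − 20.140 = 1.110
ΔΔCt = 1.110 − 1.410 = -0.300
Fold change = 2^(−(-0.300)) = 2^0.300 = 1.2311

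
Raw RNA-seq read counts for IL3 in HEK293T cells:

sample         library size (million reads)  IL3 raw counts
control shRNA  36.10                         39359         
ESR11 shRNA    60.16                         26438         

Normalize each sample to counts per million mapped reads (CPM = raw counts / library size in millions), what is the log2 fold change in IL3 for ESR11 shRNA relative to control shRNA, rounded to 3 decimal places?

CPM(control shRNA) = 39359 / 36.10 = 1090.2770
CPM(ESR11 shRNA) = 26438 / 60.16 = 439.4614
Fold change = 439.4614 / 1090.2770 = 0.40307
log2(0.40307) = -1.3109

-1.311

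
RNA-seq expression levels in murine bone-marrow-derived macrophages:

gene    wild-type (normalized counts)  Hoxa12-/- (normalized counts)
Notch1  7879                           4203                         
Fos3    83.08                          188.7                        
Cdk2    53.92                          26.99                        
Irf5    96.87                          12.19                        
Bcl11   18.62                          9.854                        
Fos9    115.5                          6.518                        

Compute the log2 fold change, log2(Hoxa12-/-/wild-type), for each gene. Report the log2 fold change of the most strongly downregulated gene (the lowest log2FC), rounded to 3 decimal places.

-4.147

log2(4203/7879) = -0.907  (Notch1)
log2(188.7/83.08) = 1.184  (Fos3)
log2(26.99/53.92) = -0.998  (Cdk2)
log2(12.19/96.87) = -2.990  (Irf5)
log2(9.854/18.62) = -0.918  (Bcl11)
log2(6.518/115.5) = -4.147  (Fos9)
Fos9 is most strongly downregulated.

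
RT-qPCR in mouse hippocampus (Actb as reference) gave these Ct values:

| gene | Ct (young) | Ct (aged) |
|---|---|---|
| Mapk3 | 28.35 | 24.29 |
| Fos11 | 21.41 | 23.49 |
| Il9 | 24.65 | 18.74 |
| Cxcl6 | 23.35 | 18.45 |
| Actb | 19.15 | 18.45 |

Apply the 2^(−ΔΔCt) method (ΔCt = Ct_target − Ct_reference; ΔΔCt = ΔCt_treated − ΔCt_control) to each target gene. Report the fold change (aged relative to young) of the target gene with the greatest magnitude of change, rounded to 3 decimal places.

Mapk3: ΔΔCt = (24.29−18.45) − (28.35−19.15) = 5.84 − 9.20 = -3.36; fold change = 2^3.36 = 10.267
Fos11: ΔΔCt = (23.49−18.45) − (21.41−19.15) = 5.04 − 2.26 = 2.78; fold change = 2^-2.78 = 0.146
Il9: ΔΔCt = (18.74−18.45) − (24.65−19.15) = 0.29 − 5.50 = -5.21; fold change = 2^5.21 = 37.014
Cxcl6: ΔΔCt = (18.45−18.45) − (23.35−19.15) = 0.00 − 4.20 = -4.20; fold change = 2^4.20 = 18.379
Il9 has the largest |ΔΔCt| = 5.21.

37.014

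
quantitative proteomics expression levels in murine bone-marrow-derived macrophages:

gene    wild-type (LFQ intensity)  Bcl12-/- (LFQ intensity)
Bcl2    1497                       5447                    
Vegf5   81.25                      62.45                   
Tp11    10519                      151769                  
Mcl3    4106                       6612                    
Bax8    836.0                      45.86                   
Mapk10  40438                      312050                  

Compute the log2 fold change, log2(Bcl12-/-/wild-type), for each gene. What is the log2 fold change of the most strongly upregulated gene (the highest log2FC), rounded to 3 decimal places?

3.851

log2(5447/1497) = 1.863  (Bcl2)
log2(62.45/81.25) = -0.380  (Vegf5)
log2(151769/10519) = 3.851  (Tp11)
log2(6612/4106) = 0.687  (Mcl3)
log2(45.86/836.0) = -4.188  (Bax8)
log2(312050/40438) = 2.948  (Mapk10)
Tp11 is most strongly upregulated.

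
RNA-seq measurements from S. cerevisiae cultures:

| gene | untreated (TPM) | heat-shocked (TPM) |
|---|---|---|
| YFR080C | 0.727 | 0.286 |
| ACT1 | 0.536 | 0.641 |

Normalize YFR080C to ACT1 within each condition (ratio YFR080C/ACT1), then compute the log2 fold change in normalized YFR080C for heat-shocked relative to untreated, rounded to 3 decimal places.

YFR080C/ACT1 (untreated) = 0.727 / 0.536 = 1.3563
YFR080C/ACT1 (heat-shocked) = 0.286 / 0.641 = 0.44618
Fold change = 0.44618 / 1.3563 = 0.3290
log2(0.3290) = -1.6040

-1.604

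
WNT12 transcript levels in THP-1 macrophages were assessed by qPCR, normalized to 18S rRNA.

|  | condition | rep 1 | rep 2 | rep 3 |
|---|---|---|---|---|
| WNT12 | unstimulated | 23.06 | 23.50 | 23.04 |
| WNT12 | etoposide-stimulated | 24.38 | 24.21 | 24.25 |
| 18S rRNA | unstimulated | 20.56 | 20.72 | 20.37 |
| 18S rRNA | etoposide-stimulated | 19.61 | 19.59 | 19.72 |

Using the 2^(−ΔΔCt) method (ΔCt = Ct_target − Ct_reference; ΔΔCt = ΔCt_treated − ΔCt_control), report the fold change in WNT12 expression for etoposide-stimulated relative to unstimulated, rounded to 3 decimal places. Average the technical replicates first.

0.252

Mean Ct: WNT12 unstimulated 23.200; WNT12 etoposide-stimulated 24.280; 18S rRNA unstimulated 20.550; 18S rRNA etoposide-stimulated 19.640
ΔCt(unstimulated) = 23.200 − 20.550 = 2.650
ΔCt(etoposide-stimulated) = 24.280 − 19.640 = 4.640
ΔΔCt = 4.640 − 2.650 = 1.990
Fold change = 2^(−1.990) = 0.2517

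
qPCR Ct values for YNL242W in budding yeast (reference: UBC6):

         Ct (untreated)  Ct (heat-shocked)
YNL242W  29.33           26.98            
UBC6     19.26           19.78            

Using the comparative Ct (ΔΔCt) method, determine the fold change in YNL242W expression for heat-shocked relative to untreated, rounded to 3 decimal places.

ΔCt(untreated) = 29.330 − 19.260 = 10.070
ΔCt(heat-shocked) = 26.980 − 19.780 = 7.200
ΔΔCt = 7.200 − 10.070 = -2.870
Fold change = 2^(−(-2.870)) = 2^2.870 = 7.3107

7.311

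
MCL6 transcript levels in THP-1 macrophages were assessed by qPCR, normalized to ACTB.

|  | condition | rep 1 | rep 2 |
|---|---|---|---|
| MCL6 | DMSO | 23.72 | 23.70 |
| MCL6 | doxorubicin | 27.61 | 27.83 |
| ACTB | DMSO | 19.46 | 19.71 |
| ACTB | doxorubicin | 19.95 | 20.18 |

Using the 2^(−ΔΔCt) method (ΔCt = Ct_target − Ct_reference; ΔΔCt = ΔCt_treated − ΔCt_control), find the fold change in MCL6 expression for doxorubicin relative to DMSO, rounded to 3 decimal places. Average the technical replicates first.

0.087

Mean Ct: MCL6 DMSO 23.710; MCL6 doxorubicin 27.720; ACTB DMSO 19.585; ACTB doxorubicin 20.065
ΔCt(DMSO) = 23.710 − 19.585 = 4.125
ΔCt(doxorubicin) = 27.720 − 20.065 = 7.655
ΔΔCt = 7.655 − 4.125 = 3.530
Fold change = 2^(−3.530) = 0.0866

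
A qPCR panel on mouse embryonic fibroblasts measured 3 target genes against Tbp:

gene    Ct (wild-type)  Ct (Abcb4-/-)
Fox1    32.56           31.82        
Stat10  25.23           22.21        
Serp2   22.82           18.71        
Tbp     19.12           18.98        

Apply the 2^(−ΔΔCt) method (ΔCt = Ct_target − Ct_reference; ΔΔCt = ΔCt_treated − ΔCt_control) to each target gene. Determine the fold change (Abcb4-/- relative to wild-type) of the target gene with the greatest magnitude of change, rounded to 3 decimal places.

15.671

Fox1: ΔΔCt = (31.82−18.98) − (32.56−19.12) = 12.84 − 13.44 = -0.60; fold change = 2^0.60 = 1.516
Stat10: ΔΔCt = (22.21−18.98) − (25.23−19.12) = 3.23 − 6.11 = -2.88; fold change = 2^2.88 = 7.362
Serp2: ΔΔCt = (18.71−18.98) − (22.82−19.12) = -0.27 − 3.70 = -3.97; fold change = 2^3.97 = 15.671
Serp2 has the largest |ΔΔCt| = 3.97.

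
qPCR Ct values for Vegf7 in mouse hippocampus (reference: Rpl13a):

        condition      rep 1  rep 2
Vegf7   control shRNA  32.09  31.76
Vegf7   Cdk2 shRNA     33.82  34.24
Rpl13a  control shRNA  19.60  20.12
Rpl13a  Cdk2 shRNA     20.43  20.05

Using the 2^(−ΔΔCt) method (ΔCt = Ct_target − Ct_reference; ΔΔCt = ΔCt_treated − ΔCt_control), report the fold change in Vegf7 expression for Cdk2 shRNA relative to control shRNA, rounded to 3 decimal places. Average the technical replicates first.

Mean Ct: Vegf7 control shRNA 31.925; Vegf7 Cdk2 shRNA 34.030; Rpl13a control shRNA 19.860; Rpl13a Cdk2 shRNA 20.240
ΔCt(control shRNA) = 31.925 − 19.860 = 12.065
ΔCt(Cdk2 shRNA) = 34.030 − 20.240 = 13.790
ΔΔCt = 13.790 − 12.065 = 1.725
Fold change = 2^(−1.725) = 0.3025

0.302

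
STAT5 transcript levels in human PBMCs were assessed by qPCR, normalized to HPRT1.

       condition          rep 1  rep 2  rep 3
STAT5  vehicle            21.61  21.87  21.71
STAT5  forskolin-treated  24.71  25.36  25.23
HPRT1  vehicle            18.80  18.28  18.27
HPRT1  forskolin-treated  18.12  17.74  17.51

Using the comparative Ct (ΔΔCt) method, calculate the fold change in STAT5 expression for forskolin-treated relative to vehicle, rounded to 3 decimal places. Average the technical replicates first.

0.061

Mean Ct: STAT5 vehicle 21.730; STAT5 forskolin-treated 25.100; HPRT1 vehicle 18.450; HPRT1 forskolin-treated 17.790
ΔCt(vehicle) = 21.730 − 18.450 = 3.280
ΔCt(forskolin-treated) = 25.100 − 17.790 = 7.310
ΔΔCt = 7.310 − 3.280 = 4.030
Fold change = 2^(−4.030) = 0.0612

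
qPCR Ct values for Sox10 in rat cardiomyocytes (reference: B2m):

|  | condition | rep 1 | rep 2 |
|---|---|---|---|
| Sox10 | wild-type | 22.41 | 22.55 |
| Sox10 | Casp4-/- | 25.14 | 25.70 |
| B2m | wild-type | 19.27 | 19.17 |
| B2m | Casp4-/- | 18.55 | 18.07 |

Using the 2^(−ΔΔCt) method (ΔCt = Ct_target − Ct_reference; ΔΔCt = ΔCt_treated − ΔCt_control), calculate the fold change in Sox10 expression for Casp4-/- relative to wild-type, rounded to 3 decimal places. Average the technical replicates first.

0.069

Mean Ct: Sox10 wild-type 22.480; Sox10 Casp4-/- 25.420; B2m wild-type 19.220; B2m Casp4-/- 18.310
ΔCt(wild-type) = 22.480 − 19.220 = 3.260
ΔCt(Casp4-/-) = 25.420 − 18.310 = 7.110
ΔΔCt = 7.110 − 3.260 = 3.850
Fold change = 2^(−3.850) = 0.0693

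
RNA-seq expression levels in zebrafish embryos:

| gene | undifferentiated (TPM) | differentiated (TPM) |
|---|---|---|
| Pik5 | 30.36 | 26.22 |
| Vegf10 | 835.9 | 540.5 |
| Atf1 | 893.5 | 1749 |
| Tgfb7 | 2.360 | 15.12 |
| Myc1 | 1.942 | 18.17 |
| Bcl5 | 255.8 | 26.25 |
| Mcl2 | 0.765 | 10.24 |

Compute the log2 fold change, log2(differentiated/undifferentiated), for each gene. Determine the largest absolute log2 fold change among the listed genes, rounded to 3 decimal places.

log2(26.22/30.36) = -0.212  (Pik5)
log2(540.5/835.9) = -0.629  (Vegf10)
log2(1749/893.5) = 0.969  (Atf1)
log2(15.12/2.360) = 2.680  (Tgfb7)
log2(18.17/1.942) = 3.226  (Myc1)
log2(26.25/255.8) = -3.285  (Bcl5)
log2(10.24/0.765) = 3.743  (Mcl2)
The largest magnitude belongs to Mcl2.

3.743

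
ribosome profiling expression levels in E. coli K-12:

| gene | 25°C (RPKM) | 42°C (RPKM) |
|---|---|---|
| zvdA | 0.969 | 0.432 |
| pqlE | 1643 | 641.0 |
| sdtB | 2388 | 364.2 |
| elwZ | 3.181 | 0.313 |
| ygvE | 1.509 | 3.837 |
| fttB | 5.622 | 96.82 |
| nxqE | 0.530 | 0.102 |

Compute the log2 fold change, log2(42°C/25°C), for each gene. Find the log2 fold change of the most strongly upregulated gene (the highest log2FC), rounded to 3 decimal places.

4.106

log2(0.432/0.969) = -1.165  (zvdA)
log2(641.0/1643) = -1.358  (pqlE)
log2(364.2/2388) = -2.713  (sdtB)
log2(0.313/3.181) = -3.345  (elwZ)
log2(3.837/1.509) = 1.346  (ygvE)
log2(96.82/5.622) = 4.106  (fttB)
log2(0.102/0.530) = -2.377  (nxqE)
fttB is most strongly upregulated.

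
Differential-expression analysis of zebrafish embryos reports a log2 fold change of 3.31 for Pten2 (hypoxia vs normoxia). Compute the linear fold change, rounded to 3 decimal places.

9.918

Fold change = 2^(3.31) = 9.9177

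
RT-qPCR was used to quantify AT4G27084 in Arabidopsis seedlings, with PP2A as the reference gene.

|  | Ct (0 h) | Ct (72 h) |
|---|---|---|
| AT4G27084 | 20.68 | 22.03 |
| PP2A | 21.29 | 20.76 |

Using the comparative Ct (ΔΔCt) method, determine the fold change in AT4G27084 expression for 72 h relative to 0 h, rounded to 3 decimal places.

ΔCt(0 h) = 20.680 − 21.290 = -0.610
ΔCt(72 h) = 22.030 − 20.760 = 1.270
ΔΔCt = 1.270 − (-0.610) = 1.880
Fold change = 2^(−1.880) = 0.2717

0.272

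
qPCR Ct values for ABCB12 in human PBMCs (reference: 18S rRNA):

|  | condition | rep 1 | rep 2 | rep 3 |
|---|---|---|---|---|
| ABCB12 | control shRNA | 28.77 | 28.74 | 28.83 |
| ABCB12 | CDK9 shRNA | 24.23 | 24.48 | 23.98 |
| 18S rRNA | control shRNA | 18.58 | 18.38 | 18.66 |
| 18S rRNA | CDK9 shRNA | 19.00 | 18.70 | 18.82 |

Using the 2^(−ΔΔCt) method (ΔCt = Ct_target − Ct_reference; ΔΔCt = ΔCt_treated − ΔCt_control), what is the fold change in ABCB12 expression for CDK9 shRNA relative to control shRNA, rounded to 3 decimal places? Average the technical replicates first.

Mean Ct: ABCB12 control shRNA 28.780; ABCB12 CDK9 shRNA 24.230; 18S rRNA control shRNA 18.540; 18S rRNA CDK9 shRNA 18.840
ΔCt(control shRNA) = 28.780 − 18.540 = 10.240
ΔCt(CDK9 shRNA) = 24.230 − 18.840 = 5.390
ΔΔCt = 5.390 − 10.240 = -4.850
Fold change = 2^(−(-4.850)) = 2^4.850 = 28.8400

28.840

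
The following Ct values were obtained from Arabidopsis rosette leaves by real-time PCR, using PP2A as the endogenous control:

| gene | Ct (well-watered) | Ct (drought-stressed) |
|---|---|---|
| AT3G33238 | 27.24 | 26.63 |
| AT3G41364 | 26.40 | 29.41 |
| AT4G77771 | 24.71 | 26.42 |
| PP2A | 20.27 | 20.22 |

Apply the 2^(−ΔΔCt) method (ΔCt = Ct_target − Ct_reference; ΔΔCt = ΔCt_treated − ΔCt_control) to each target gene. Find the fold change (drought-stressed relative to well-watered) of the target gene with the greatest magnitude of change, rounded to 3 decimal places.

AT3G33238: ΔΔCt = (26.63−20.22) − (27.24−20.27) = 6.41 − 6.97 = -0.56; fold change = 2^0.56 = 1.474
AT3G41364: ΔΔCt = (29.41−20.22) − (26.40−20.27) = 9.19 − 6.13 = 3.06; fold change = 2^-3.06 = 0.120
AT4G77771: ΔΔCt = (26.42−20.22) − (24.71−20.27) = 6.20 − 4.44 = 1.76; fold change = 2^-1.76 = 0.295
AT3G41364 has the largest |ΔΔCt| = 3.06.

0.120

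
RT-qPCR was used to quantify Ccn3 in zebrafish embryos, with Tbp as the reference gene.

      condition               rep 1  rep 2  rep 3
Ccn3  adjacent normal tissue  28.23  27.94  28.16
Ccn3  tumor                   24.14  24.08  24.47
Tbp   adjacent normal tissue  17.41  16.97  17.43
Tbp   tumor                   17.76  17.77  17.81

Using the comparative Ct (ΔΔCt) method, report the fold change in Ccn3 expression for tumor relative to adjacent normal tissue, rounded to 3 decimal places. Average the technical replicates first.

20.966

Mean Ct: Ccn3 adjacent normal tissue 28.110; Ccn3 tumor 24.230; Tbp adjacent normal tissue 17.270; Tbp tumor 17.780
ΔCt(adjacent normal tissue) = 28.110 − 17.270 = 10.840
ΔCt(tumor) = 24.230 − 17.780 = 6.450
ΔΔCt = 6.450 − 10.840 = -4.390
Fold change = 2^(−(-4.390)) = 2^4.390 = 20.9663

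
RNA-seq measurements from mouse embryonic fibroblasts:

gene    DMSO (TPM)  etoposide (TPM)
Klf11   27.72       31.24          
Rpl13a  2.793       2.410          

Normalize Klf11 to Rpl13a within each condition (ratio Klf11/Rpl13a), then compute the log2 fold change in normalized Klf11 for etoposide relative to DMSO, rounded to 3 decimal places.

Klf11/Rpl13a (DMSO) = 27.72 / 2.793 = 9.9248
Klf11/Rpl13a (etoposide) = 31.24 / 2.410 = 12.963
Fold change = 12.963 / 9.9248 = 1.3061
log2(1.3061) = 0.3852

0.385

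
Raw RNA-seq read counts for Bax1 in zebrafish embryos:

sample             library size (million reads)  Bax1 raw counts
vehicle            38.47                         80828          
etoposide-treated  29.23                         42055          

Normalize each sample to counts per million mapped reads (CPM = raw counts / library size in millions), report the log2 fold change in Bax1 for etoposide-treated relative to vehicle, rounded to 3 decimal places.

CPM(vehicle) = 80828 / 38.47 = 2101.0658
CPM(etoposide-treated) = 42055 / 29.23 = 1438.7615
Fold change = 1438.7615 / 2101.0658 = 0.68478
log2(0.68478) = -0.5463

-0.546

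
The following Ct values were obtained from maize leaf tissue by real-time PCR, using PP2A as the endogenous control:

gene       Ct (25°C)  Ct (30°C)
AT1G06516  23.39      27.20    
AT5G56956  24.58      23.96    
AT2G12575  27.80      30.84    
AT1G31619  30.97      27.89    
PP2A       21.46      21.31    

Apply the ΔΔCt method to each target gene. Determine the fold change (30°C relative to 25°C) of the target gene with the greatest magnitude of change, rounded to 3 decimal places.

AT1G06516: ΔΔCt = (27.20−21.31) − (23.39−21.46) = 5.89 − 1.93 = 3.96; fold change = 2^-3.96 = 0.064
AT5G56956: ΔΔCt = (23.96−21.31) − (24.58−21.46) = 2.65 − 3.12 = -0.47; fold change = 2^0.47 = 1.385
AT2G12575: ΔΔCt = (30.84−21.31) − (27.80−21.46) = 9.53 − 6.34 = 3.19; fold change = 2^-3.19 = 0.110
AT1G31619: ΔΔCt = (27.89−21.31) − (30.97−21.46) = 6.58 − 9.51 = -2.93; fold change = 2^2.93 = 7.621
AT1G06516 has the largest |ΔΔCt| = 3.96.

0.064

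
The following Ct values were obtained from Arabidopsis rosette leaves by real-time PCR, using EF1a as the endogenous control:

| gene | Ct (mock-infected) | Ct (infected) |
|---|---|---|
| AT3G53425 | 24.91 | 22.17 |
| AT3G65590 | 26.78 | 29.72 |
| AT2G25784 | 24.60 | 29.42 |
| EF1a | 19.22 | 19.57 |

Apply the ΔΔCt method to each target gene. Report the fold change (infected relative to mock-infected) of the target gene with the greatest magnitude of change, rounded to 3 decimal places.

AT3G53425: ΔΔCt = (22.17−19.57) − (24.91−19.22) = 2.60 − 5.69 = -3.09; fold change = 2^3.09 = 8.515
AT3G65590: ΔΔCt = (29.72−19.57) − (26.78−19.22) = 10.15 − 7.56 = 2.59; fold change = 2^-2.59 = 0.166
AT2G25784: ΔΔCt = (29.42−19.57) − (24.60−19.22) = 9.85 − 5.38 = 4.47; fold change = 2^-4.47 = 0.045
AT2G25784 has the largest |ΔΔCt| = 4.47.

0.045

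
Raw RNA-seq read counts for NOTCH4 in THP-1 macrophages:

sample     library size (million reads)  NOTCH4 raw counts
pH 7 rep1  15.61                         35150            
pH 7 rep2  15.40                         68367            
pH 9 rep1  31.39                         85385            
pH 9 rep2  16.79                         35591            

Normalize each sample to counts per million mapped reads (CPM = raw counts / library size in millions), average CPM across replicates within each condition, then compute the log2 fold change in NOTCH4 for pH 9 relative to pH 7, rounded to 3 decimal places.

CPM(pH 7 rep1) = 35150 / 15.61 = 2251.7617
CPM(pH 7 rep2) = 68367 / 15.40 = 4439.4156
CPM(pH 9 rep1) = 85385 / 31.39 = 2720.1338
CPM(pH 9 rep2) = 35591 / 16.79 = 2119.7737
mean CPM(pH 7) = 3345.5886; mean CPM(pH 9) = 2419.9537
Fold change = 2419.9537 / 3345.5886 = 0.72333
log2(0.72333) = -0.4673

-0.467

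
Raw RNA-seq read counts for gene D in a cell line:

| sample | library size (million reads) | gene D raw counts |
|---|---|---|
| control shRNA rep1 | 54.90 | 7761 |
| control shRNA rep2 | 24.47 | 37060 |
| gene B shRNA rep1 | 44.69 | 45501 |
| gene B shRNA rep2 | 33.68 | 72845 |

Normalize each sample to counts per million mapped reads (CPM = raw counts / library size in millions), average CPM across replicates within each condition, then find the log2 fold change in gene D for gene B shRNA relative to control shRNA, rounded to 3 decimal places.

0.942

CPM(control shRNA rep1) = 7761 / 54.90 = 141.3661
CPM(control shRNA rep2) = 37060 / 24.47 = 1514.5076
CPM(gene B shRNA rep1) = 45501 / 44.69 = 1018.1472
CPM(gene B shRNA rep2) = 72845 / 33.68 = 2162.8563
mean CPM(control shRNA) = 827.9368; mean CPM(gene B shRNA) = 1590.5018
Fold change = 1590.5018 / 827.9368 = 1.92104
log2(1.92104) = 0.9419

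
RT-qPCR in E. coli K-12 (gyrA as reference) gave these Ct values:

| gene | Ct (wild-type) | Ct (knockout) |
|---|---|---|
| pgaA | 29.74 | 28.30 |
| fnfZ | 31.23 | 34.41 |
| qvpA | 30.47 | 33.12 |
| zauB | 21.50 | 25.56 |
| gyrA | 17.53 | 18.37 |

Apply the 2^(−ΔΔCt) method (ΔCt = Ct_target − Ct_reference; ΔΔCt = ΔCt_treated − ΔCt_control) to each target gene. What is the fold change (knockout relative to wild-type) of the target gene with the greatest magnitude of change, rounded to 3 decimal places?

pgaA: ΔΔCt = (28.30−18.37) − (29.74−17.53) = 9.93 − 12.21 = -2.28; fold change = 2^2.28 = 4.857
fnfZ: ΔΔCt = (34.41−18.37) − (31.23−17.53) = 16.04 − 13.70 = 2.34; fold change = 2^-2.34 = 0.198
qvpA: ΔΔCt = (33.12−18.37) − (30.47−17.53) = 14.75 − 12.94 = 1.81; fold change = 2^-1.81 = 0.285
zauB: ΔΔCt = (25.56−18.37) − (21.50−17.53) = 7.19 − 3.97 = 3.22; fold change = 2^-3.22 = 0.107
zauB has the largest |ΔΔCt| = 3.22.

0.107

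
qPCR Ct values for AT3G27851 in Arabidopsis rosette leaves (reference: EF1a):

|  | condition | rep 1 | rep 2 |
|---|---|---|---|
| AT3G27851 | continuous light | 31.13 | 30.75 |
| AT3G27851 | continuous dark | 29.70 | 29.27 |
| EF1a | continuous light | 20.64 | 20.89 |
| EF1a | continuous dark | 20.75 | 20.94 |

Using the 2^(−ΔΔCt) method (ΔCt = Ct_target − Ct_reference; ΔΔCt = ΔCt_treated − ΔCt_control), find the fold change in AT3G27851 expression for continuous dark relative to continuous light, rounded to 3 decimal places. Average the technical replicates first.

Mean Ct: AT3G27851 continuous light 30.940; AT3G27851 continuous dark 29.485; EF1a continuous light 20.765; EF1a continuous dark 20.845
ΔCt(continuous light) = 30.940 − 20.765 = 10.175
ΔCt(continuous dark) = 29.485 − 20.845 = 8.640
ΔΔCt = 8.640 − 10.175 = -1.535
Fold change = 2^(−(-1.535)) = 2^1.535 = 2.8979

2.898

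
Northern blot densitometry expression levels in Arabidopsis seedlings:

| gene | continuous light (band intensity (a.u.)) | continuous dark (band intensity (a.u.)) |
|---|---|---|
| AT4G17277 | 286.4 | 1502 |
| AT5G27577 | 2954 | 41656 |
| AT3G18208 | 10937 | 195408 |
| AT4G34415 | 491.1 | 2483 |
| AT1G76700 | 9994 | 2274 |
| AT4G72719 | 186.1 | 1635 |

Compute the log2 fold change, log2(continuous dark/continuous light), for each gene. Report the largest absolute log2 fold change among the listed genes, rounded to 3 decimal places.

4.159

log2(1502/286.4) = 2.391  (AT4G17277)
log2(41656/2954) = 3.818  (AT5G27577)
log2(195408/10937) = 4.159  (AT3G18208)
log2(2483/491.1) = 2.338  (AT4G34415)
log2(2274/9994) = -2.136  (AT1G76700)
log2(1635/186.1) = 3.135  (AT4G72719)
The largest magnitude belongs to AT3G18208.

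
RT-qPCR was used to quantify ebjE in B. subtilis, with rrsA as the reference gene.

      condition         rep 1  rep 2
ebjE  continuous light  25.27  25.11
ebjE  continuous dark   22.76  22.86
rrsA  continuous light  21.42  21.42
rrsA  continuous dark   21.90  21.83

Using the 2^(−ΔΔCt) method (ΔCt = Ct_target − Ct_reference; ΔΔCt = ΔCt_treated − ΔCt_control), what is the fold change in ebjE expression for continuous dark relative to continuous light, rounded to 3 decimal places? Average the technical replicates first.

7.086

Mean Ct: ebjE continuous light 25.190; ebjE continuous dark 22.810; rrsA continuous light 21.420; rrsA continuous dark 21.865
ΔCt(continuous light) = 25.190 − 21.420 = 3.770
ΔCt(continuous dark) = 22.810 − 21.865 = 0.945
ΔΔCt = 0.945 − 3.770 = -2.825
Fold change = 2^(−(-2.825)) = 2^2.825 = 7.0861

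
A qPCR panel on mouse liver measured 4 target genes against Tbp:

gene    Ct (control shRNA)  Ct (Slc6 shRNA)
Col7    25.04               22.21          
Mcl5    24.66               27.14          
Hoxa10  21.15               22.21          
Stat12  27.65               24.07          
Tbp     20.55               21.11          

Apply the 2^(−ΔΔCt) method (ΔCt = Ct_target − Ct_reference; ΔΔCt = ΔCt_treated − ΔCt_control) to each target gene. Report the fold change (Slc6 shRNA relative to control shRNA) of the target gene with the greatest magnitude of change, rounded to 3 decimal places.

Col7: ΔΔCt = (22.21−21.11) − (25.04−20.55) = 1.10 − 4.49 = -3.39; fold change = 2^3.39 = 10.483
Mcl5: ΔΔCt = (27.14−21.11) − (24.66−20.55) = 6.03 − 4.11 = 1.92; fold change = 2^-1.92 = 0.264
Hoxa10: ΔΔCt = (22.21−21.11) − (21.15−20.55) = 1.10 − 0.60 = 0.50; fold change = 2^-0.50 = 0.707
Stat12: ΔΔCt = (24.07−21.11) − (27.65−20.55) = 2.96 − 7.10 = -4.14; fold change = 2^4.14 = 17.630
Stat12 has the largest |ΔΔCt| = 4.14.

17.630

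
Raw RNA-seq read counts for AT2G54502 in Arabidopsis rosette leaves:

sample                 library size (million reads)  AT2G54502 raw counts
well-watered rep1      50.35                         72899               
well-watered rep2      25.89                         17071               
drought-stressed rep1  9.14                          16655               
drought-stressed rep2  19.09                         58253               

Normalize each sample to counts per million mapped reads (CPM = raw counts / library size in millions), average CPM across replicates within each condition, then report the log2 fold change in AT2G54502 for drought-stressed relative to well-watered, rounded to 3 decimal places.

CPM(well-watered rep1) = 72899 / 50.35 = 1447.8451
CPM(well-watered rep2) = 17071 / 25.89 = 659.3666
CPM(drought-stressed rep1) = 16655 / 9.14 = 1822.2101
CPM(drought-stressed rep2) = 58253 / 19.09 = 3051.4929
mean CPM(well-watered) = 1053.6058; mean CPM(drought-stressed) = 2436.8515
Fold change = 2436.8515 / 1053.6058 = 2.31287
log2(2.31287) = 1.2097

1.210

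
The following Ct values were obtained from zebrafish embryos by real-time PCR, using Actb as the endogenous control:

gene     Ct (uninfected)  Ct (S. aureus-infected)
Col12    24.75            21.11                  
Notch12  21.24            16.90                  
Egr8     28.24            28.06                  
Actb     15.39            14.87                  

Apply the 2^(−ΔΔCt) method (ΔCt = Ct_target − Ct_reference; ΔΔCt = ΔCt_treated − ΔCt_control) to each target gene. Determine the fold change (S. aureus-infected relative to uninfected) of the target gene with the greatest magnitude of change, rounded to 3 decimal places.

Col12: ΔΔCt = (21.11−14.87) − (24.75−15.39) = 6.24 − 9.36 = -3.12; fold change = 2^3.12 = 8.694
Notch12: ΔΔCt = (16.90−14.87) − (21.24−15.39) = 2.03 − 5.85 = -3.82; fold change = 2^3.82 = 14.123
Egr8: ΔΔCt = (28.06−14.87) − (28.24−15.39) = 13.19 − 12.85 = 0.34; fold change = 2^-0.34 = 0.790
Notch12 has the largest |ΔΔCt| = 3.82.

14.123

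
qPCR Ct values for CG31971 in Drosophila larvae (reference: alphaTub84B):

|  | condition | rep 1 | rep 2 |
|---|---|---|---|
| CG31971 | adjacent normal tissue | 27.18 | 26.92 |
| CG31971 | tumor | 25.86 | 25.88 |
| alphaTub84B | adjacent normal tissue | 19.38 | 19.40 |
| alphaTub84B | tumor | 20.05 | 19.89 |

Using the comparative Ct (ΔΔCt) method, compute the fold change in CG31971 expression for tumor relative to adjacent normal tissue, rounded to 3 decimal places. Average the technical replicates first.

Mean Ct: CG31971 adjacent normal tissue 27.050; CG31971 tumor 25.870; alphaTub84B adjacent normal tissue 19.390; alphaTub84B tumor 19.970
ΔCt(adjacent normal tissue) = 27.050 − 19.390 = 7.660
ΔCt(tumor) = 25.870 − 19.970 = 5.900
ΔΔCt = 5.900 − 7.660 = -1.760
Fold change = 2^(−(-1.760)) = 2^1.760 = 3.3870

3.387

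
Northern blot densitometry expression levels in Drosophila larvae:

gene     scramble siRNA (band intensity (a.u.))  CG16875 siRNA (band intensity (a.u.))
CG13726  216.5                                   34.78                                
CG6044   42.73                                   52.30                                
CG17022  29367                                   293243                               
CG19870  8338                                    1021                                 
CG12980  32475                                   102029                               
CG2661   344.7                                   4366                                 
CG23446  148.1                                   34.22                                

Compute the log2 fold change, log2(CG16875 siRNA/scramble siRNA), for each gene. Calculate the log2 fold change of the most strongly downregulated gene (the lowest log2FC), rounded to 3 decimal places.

-3.030

log2(34.78/216.5) = -2.638  (CG13726)
log2(52.30/42.73) = 0.292  (CG6044)
log2(293243/29367) = 3.320  (CG17022)
log2(1021/8338) = -3.030  (CG19870)
log2(102029/32475) = 1.652  (CG12980)
log2(4366/344.7) = 3.663  (CG2661)
log2(34.22/148.1) = -2.114  (CG23446)
CG19870 is most strongly downregulated.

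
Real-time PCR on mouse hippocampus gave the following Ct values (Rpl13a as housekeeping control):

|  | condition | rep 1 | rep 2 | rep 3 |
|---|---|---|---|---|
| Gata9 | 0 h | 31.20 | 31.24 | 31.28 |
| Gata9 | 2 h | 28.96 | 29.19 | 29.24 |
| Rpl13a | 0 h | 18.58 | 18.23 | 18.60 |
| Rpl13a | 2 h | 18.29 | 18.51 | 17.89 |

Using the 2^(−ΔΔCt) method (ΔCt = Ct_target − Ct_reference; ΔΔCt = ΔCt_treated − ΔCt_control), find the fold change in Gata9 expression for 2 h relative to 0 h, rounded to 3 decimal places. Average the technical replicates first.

Mean Ct: Gata9 0 h 31.240; Gata9 2 h 29.130; Rpl13a 0 h 18.470; Rpl13a 2 h 18.230
ΔCt(0 h) = 31.240 − 18.470 = 12.770
ΔCt(2 h) = 29.130 − 18.230 = 10.900
ΔΔCt = 10.900 − 12.770 = -1.870
Fold change = 2^(−(-1.870)) = 2^1.870 = 3.6553

3.655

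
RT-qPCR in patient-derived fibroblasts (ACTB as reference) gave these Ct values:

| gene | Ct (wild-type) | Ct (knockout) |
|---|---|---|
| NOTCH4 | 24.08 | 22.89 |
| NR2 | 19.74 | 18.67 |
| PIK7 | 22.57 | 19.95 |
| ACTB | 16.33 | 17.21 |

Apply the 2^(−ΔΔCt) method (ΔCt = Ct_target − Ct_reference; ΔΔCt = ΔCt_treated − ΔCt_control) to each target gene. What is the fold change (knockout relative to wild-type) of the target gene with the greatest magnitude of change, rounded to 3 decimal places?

NOTCH4: ΔΔCt = (22.89−17.21) − (24.08−16.33) = 5.68 − 7.75 = -2.07; fold change = 2^2.07 = 4.199
NR2: ΔΔCt = (18.67−17.21) − (19.74−16.33) = 1.46 − 3.41 = -1.95; fold change = 2^1.95 = 3.864
PIK7: ΔΔCt = (19.95−17.21) − (22.57−16.33) = 2.74 − 6.24 = -3.50; fold change = 2^3.50 = 11.314
PIK7 has the largest |ΔΔCt| = 3.50.

11.314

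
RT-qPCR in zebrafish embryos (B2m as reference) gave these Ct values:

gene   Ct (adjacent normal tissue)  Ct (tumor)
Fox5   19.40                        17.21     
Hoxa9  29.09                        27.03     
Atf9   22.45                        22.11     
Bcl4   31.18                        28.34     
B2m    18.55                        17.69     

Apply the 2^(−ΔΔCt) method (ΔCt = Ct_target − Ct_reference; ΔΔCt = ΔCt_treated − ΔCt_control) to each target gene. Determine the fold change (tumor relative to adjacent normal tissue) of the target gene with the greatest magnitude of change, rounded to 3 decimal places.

3.945

Fox5: ΔΔCt = (17.21−17.69) − (19.40−18.55) = -0.48 − 0.85 = -1.33; fold change = 2^1.33 = 2.514
Hoxa9: ΔΔCt = (27.03−17.69) − (29.09−18.55) = 9.34 − 10.54 = -1.20; fold change = 2^1.20 = 2.297
Atf9: ΔΔCt = (22.11−17.69) − (22.45−18.55) = 4.42 − 3.90 = 0.52; fold change = 2^-0.52 = 0.697
Bcl4: ΔΔCt = (28.34−17.69) − (31.18−18.55) = 10.65 − 12.63 = -1.98; fold change = 2^1.98 = 3.945
Bcl4 has the largest |ΔΔCt| = 1.98.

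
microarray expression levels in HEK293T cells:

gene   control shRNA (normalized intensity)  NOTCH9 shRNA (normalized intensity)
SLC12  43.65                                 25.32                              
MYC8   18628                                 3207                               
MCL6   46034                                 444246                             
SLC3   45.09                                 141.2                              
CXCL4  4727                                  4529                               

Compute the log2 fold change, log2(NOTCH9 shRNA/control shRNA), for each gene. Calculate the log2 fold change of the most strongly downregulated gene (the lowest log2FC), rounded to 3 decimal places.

log2(25.32/43.65) = -0.786  (SLC12)
log2(3207/18628) = -2.538  (MYC8)
log2(444246/46034) = 3.271  (MCL6)
log2(141.2/45.09) = 1.647  (SLC3)
log2(4529/4727) = -0.062  (CXCL4)
MYC8 is most strongly downregulated.

-2.538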